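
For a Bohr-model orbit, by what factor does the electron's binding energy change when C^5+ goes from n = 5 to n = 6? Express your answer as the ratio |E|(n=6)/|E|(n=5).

25/36

|E| ∝ Z^2 · n^-2; with Z fixed, |E| ∝ n^-2.
|E|(n=6)/|E|(n=5) = (6/5)^-2 = 25/36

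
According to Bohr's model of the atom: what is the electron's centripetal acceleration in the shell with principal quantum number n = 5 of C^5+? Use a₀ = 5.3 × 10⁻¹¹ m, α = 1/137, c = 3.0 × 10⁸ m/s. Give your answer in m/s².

r = n²a₀/Z = 2.2 × 10⁻¹⁰ m, v = Zαc/n = 2.6 × 10⁶ m/s
a = v²/r = (2.6 × 10⁶)² / 2.2 × 10⁻¹⁰ = 3.1 × 10²² m/s²

3.1 × 10²² m/s²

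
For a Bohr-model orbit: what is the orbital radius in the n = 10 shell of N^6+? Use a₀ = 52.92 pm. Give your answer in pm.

756.0 pm

r_n = n²a₀/Z = 10² × 52.92 / 7
    = 100 × 52.92 / 7 = 756.0 pm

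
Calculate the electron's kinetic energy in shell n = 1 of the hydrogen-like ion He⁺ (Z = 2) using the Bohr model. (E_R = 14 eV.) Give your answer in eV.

56 eV

For a Coulomb orbit the virial theorem gives K = −E_n.
E_n = −E_R·Z²/n², so K = E_R·Z²/n² = 14 × 2²/1² = 56 eV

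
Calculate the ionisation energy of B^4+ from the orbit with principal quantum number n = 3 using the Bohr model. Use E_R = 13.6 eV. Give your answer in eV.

E_n = −E_R·Z²/n² = −13.6 × 5²/3² eV = -37.8 eV
Ionisation energy = −E_n = 37.8 eV

37.8 eV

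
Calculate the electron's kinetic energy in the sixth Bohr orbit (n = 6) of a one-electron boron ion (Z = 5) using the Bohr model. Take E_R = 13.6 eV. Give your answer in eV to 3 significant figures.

For a Coulomb orbit the virial theorem gives K = −E_n.
E_n = −E_R·Z²/n², so K = E_R·Z²/n² = 13.6 × 5²/6² = 9.44 eV

9.44 eV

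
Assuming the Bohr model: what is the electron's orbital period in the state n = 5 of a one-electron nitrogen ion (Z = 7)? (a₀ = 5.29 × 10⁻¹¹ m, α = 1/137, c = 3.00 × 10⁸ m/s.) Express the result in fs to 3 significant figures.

r = n²a₀/Z = 5²·5.29 × 10⁻¹¹/7 = 1.89 × 10⁻¹⁰ m
v = Zαc/n = 7·0.00730·3.00 × 10⁸/5 = 3.07 × 10⁶ m/s
T = 2πr/v = 3.87 × 10⁻¹⁶ s = 0.387 fs

0.387 fs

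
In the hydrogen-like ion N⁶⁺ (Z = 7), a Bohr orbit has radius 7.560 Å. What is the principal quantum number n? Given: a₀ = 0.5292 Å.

10

r_n = n²a₀/Z ⇒ n² = rZ/a₀ = 7.560 × 7 / 0.5292 ≈ 100.00
n = 10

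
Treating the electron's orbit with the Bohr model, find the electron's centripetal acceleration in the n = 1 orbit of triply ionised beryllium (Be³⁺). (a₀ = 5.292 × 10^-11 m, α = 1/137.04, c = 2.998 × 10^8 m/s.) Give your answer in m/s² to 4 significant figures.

5.788 × 10^24 m/s²

r = n²a₀/Z = 1.323 × 10^-11 m, v = Zαc/n = 8.751 × 10^6 m/s
a = v²/r = (8.751 × 10^6)² / 1.323 × 10^-11 = 5.788 × 10^24 m/s²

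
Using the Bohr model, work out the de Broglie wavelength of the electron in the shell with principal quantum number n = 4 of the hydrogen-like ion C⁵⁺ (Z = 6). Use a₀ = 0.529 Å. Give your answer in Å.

The Bohr quantisation condition is nλ = 2πr_n.
r_n = n²a₀/Z = 1.41 Å
λ = 2πr_n/n = 2π·1.41/4 = 2.22 Å

2.22 Å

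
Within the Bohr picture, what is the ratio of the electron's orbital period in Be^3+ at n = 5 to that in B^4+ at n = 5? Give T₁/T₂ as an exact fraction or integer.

25/16

T ∝ Z^-2 · n^3
T₁/T₂ = (4/5)^-2 · (5/5)^3 = 25/16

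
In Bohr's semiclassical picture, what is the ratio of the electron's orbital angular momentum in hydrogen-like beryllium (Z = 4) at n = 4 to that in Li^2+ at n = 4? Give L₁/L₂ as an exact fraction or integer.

L = nℏ is independent of Z.
L₁/L₂ = n₁/n₂ = 4/4 = 1

1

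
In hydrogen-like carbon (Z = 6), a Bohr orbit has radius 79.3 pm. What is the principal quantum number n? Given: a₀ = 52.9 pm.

3

r_n = n²a₀/Z ⇒ n² = rZ/a₀ = 79.3 × 6 / 52.9 ≈ 8.99
n = 3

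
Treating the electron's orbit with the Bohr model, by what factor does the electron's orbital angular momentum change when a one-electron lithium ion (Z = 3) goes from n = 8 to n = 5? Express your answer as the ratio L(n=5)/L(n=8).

5/8

L = nℏ depends only on n, so L ∝ n.
L(n=5)/L(n=8) = (5/8)^1 = 5/8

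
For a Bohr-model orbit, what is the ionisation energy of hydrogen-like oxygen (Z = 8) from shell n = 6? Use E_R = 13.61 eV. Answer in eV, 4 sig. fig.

E_n = −E_R·Z²/n² = −13.61 × 8²/6² eV = -24.20 eV
Ionisation energy = −E_n = 24.20 eV

24.20 eV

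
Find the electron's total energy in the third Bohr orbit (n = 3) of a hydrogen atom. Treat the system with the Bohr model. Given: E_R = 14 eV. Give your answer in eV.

-1.6 eV

E_n = −E_R·Z²/n² = −14 × 1²/3² = -1.6 eV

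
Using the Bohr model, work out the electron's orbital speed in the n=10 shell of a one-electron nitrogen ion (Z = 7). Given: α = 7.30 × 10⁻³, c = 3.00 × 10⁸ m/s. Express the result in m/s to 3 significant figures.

v_n = Zαc/n = 7 × 0.00730 × 3.00 × 10⁸ / 10
    = 1.53 × 10⁶ m/s

1.53 × 10⁶ m/s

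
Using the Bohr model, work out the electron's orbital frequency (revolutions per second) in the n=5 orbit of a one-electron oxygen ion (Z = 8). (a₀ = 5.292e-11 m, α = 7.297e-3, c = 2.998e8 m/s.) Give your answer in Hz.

3.369e15 Hz

r = n²a₀/Z = 1.654e-10 m, v = Zαc/n = 3.500e6 m/s
f = v/(2πr) = 3.369e15 Hz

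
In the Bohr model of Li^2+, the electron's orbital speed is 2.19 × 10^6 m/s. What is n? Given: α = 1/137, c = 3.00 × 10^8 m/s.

v_n = Zαc/n ⇒ n = Zαc/v = 3 × 0.00730 × 3.00 × 10^8 / 2.19 × 10^6 ≈ 3.00
n = 3

3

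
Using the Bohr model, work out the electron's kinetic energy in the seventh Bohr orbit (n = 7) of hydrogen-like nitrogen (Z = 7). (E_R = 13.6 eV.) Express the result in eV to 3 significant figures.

13.6 eV

For a Coulomb orbit the virial theorem gives K = −E_n.
E_n = −E_R·Z²/n², so K = E_R·Z²/n² = 13.6 × 7²/7² = 13.6 eV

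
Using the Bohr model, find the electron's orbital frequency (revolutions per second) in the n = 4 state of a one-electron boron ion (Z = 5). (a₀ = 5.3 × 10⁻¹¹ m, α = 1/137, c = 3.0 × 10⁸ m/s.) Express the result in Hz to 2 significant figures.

r = n²a₀/Z = 1.7 × 10⁻¹⁰ m, v = Zαc/n = 2.7 × 10⁶ m/s
f = v/(2πr) = 2.6 × 10¹⁵ Hz

2.6 × 10¹⁵ Hz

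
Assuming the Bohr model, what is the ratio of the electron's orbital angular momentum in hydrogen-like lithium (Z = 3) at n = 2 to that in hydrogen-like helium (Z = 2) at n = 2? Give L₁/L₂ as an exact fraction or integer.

1

L = nℏ is independent of Z.
L₁/L₂ = n₁/n₂ = 2/2 = 1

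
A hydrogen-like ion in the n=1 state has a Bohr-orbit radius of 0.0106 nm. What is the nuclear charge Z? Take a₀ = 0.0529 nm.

r_n = n²a₀/Z ⇒ Z = n²a₀/r = 1² × 0.0529 / 0.0106 ≈ 4.99
Z = 5

5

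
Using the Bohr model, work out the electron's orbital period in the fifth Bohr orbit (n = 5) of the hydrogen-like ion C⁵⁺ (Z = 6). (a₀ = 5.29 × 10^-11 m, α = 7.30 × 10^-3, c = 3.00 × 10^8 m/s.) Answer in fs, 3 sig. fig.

0.527 fs

r = n²a₀/Z = 5²·5.29 × 10^-11/6 = 2.20 × 10^-10 m
v = Zαc/n = 6·0.00730·3.00 × 10^8/5 = 2.63 × 10^6 m/s
T = 2πr/v = 5.27 × 10^-16 s = 0.527 fs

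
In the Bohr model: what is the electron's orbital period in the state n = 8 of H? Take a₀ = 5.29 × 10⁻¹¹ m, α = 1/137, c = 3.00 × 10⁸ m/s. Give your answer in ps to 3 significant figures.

0.0777 ps

r = n²a₀/Z = 8²·5.29 × 10⁻¹¹/1 = 3.39 × 10⁻⁹ m
v = Zαc/n = 1·0.00730·3.00 × 10⁸/8 = 2.74 × 10⁵ m/s
T = 2πr/v = 7.77 × 10⁻¹⁴ s = 0.0777 ps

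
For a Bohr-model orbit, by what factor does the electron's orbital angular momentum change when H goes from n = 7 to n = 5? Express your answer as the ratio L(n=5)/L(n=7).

L = nℏ depends only on n, so L ∝ n.
L(n=5)/L(n=7) = (5/7)^1 = 5/7

5/7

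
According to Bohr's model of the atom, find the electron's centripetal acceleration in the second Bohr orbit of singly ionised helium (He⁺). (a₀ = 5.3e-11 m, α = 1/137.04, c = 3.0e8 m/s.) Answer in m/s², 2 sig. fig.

4.5e22 m/s²

r = n²a₀/Z = 1.1e-10 m, v = Zαc/n = 2.2e6 m/s
a = v²/r = (2.2e6)² / 1.1e-10 = 4.5e22 m/s²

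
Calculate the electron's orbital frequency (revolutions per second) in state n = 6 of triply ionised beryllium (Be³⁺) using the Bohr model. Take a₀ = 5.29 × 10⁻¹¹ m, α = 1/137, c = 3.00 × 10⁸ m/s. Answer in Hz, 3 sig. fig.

r = n²a₀/Z = 4.76 × 10⁻¹⁰ m, v = Zαc/n = 1.46 × 10⁶ m/s
f = v/(2πr) = 4.88 × 10¹⁴ Hz

4.88 × 10¹⁴ Hz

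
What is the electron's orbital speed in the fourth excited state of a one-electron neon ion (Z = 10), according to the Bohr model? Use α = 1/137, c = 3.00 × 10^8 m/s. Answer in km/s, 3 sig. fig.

4380 km/s

v_n = Zαc/n = 10 × 0.00730 × 3.00 × 10^8 / 5
    = 4380 km/s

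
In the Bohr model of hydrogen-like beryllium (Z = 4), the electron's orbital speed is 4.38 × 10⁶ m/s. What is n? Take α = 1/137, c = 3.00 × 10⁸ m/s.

2

v_n = Zαc/n ⇒ n = Zαc/v = 4 × 0.00730 × 3.00 × 10⁸ / 4.38 × 10⁶ ≈ 2.00
n = 2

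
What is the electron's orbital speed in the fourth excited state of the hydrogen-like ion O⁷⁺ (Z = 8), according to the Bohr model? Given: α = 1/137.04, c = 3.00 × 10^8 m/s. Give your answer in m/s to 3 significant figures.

3.50 × 10^6 m/s

v_n = Zαc/n = 8 × 0.00730 × 3.00 × 10^8 / 5
    = 3.50 × 10^6 m/s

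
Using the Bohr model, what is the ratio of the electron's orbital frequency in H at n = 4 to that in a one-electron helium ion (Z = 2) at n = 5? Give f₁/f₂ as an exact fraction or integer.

125/256

f ∝ Z^2 · n^-3
f₁/f₂ = (1/2)^2 · (4/5)^-3 = 125/256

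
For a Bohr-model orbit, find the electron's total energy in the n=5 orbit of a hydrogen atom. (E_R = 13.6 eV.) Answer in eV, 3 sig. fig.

-0.544 eV

E_n = −E_R·Z²/n² = −13.6 × 1²/5² = -0.544 eV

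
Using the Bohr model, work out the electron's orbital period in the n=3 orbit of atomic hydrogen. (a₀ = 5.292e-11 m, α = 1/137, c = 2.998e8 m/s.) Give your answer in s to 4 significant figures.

r = n²a₀/Z = 3²·5.292e-11/1 = 4.763e-10 m
v = Zαc/n = 1·0.007299·2.998e8/3 = 7.294e5 m/s
T = 2πr/v = 4.103e-15 s

4.103e-15 s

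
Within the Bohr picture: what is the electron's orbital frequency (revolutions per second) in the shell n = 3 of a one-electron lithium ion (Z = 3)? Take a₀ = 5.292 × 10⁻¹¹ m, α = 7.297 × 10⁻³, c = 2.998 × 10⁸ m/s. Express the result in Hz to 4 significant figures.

r = n²a₀/Z = 1.588 × 10⁻¹⁰ m, v = Zαc/n = 2.188 × 10⁶ m/s
f = v/(2πr) = 2.193 × 10¹⁵ Hz

2.193 × 10¹⁵ Hz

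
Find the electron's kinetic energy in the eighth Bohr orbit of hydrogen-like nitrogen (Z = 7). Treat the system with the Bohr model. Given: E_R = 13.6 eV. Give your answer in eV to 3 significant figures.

For a Coulomb orbit the virial theorem gives K = −E_n.
E_n = −E_R·Z²/n², so K = E_R·Z²/n² = 13.6 × 7²/8² = 10.4 eV

10.4 eV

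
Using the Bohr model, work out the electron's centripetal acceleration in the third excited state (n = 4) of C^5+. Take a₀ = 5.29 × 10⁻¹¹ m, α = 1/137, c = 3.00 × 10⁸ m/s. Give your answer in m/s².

7.65 × 10²² m/s²

r = n²a₀/Z = 1.41 × 10⁻¹⁰ m, v = Zαc/n = 3.28 × 10⁶ m/s
a = v²/r = (3.28 × 10⁶)² / 1.41 × 10⁻¹⁰ = 7.65 × 10²² m/s²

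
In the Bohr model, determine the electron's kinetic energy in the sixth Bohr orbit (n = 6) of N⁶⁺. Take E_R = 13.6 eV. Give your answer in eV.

18.5 eV

For a Coulomb orbit the virial theorem gives K = −E_n.
E_n = −E_R·Z²/n², so K = E_R·Z²/n² = 13.6 × 7²/6² = 18.5 eV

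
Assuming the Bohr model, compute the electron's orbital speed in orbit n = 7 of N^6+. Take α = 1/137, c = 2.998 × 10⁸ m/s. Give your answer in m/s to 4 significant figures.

2.188 × 10⁶ m/s

v_n = Zαc/n = 7 × 0.007299 × 2.998 × 10⁸ / 7
    = 2.188 × 10⁶ m/s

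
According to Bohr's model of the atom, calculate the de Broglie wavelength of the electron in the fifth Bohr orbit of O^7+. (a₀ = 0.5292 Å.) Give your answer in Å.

2.078 Å

The Bohr quantisation condition is nλ = 2πr_n.
r_n = n²a₀/Z = 1.654 Å
λ = 2πr_n/n = 2π·1.654/5 = 2.078 Å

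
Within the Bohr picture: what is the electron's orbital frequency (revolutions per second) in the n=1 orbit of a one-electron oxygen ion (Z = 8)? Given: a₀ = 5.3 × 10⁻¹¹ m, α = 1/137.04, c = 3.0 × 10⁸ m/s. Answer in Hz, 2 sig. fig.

r = n²a₀/Z = 6.6 × 10⁻¹² m, v = Zαc/n = 1.8 × 10⁷ m/s
f = v/(2πr) = 4.2 × 10¹⁷ Hz

4.2 × 10¹⁷ Hz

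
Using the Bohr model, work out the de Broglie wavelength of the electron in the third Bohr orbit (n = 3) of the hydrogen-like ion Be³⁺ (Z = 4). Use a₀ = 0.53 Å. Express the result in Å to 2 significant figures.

The Bohr quantisation condition is nλ = 2πr_n.
r_n = n²a₀/Z = 1.2 Å
λ = 2πr_n/n = 2π·1.2/3 = 2.5 Å

2.5 Å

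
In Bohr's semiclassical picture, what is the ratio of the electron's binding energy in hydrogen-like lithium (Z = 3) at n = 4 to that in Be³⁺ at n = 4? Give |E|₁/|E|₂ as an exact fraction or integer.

|E| ∝ Z^2 · n^-2
|E|₁/|E|₂ = (3/4)^2 · (4/4)^-2 = 9/16

9/16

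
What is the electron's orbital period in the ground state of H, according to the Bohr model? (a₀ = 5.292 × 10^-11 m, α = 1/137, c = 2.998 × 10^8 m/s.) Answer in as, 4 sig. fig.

r = n²a₀/Z = 1²·5.292 × 10^-11/1 = 5.292 × 10^-11 m
v = Zαc/n = 1·0.007299·2.998 × 10^8/1 = 2.188 × 10^6 m/s
T = 2πr/v = 1.519 × 10^-16 s = 151.9 as

151.9 as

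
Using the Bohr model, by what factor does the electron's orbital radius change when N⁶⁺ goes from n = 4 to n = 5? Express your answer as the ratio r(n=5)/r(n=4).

r ∝ Z^-1 · n^2; with Z fixed, r ∝ n^2.
r(n=5)/r(n=4) = (5/4)^2 = 25/16

25/16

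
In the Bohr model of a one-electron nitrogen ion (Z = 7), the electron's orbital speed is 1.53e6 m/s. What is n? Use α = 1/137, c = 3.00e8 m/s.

v_n = Zαc/n ⇒ n = Zαc/v = 7 × 0.00730 × 3.00e8 / 1.53e6 ≈ 10.02
n = 10

10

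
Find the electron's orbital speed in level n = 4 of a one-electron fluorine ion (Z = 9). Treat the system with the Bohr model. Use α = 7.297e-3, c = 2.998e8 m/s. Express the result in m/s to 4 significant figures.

4.922e6 m/s

v_n = Zαc/n = 9 × 0.007297 × 2.998e8 / 4
    = 4.922e6 m/s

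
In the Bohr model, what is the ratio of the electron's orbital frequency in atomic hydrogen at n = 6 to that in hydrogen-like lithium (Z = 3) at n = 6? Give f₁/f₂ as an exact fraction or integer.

1/9

f ∝ Z^2 · n^-3
f₁/f₂ = (1/3)^2 · (6/6)^-3 = 1/9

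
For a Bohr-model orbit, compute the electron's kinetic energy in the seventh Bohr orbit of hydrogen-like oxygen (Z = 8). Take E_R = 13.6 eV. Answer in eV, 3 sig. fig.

For a Coulomb orbit the virial theorem gives K = −E_n.
E_n = −E_R·Z²/n², so K = E_R·Z²/n² = 13.6 × 8²/7² = 17.8 eV

17.8 eV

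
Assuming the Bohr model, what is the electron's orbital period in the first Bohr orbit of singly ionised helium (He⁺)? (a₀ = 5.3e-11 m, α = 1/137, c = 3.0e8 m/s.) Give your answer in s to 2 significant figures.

r = n²a₀/Z = 1²·5.3e-11/2 = 2.6e-11 m
v = Zαc/n = 2·0.0073·3.0e8/1 = 4.4e6 m/s
T = 2πr/v = 3.8e-17 s

3.8e-17 s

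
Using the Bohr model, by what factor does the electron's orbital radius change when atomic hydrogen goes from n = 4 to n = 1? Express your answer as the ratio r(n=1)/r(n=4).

1/16

r ∝ Z^-1 · n^2; with Z fixed, r ∝ n^2.
r(n=1)/r(n=4) = (1/4)^2 = 1/16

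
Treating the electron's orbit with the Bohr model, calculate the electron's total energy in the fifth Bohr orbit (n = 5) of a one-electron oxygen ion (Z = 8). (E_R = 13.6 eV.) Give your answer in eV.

E_n = −E_R·Z²/n² = −13.6 × 8²/5² = -34.8 eV

-34.8 eV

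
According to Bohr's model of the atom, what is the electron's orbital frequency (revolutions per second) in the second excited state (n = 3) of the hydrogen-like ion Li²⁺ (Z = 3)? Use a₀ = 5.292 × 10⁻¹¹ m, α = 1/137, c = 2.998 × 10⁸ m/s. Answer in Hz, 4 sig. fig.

2.194 × 10¹⁵ Hz

r = n²a₀/Z = 1.588 × 10⁻¹⁰ m, v = Zαc/n = 2.188 × 10⁶ m/s
f = v/(2πr) = 2.194 × 10¹⁵ Hz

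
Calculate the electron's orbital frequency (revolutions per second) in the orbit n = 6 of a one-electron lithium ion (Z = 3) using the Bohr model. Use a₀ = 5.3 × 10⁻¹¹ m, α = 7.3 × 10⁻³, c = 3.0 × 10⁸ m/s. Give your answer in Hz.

r = n²a₀/Z = 6.4 × 10⁻¹⁰ m, v = Zαc/n = 1.1 × 10⁶ m/s
f = v/(2πr) = 2.7 × 10¹⁴ Hz

2.7 × 10¹⁴ Hz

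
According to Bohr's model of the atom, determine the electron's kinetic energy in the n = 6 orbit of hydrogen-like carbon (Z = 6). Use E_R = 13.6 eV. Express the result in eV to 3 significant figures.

For a Coulomb orbit the virial theorem gives K = −E_n.
E_n = −E_R·Z²/n², so K = E_R·Z²/n² = 13.6 × 6²/6² = 13.6 eV

13.6 eV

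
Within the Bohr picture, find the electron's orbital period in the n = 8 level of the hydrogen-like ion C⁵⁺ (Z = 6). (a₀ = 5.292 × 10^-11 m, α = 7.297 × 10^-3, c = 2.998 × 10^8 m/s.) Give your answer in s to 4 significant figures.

r = n²a₀/Z = 8²·5.292 × 10^-11/6 = 5.645 × 10^-10 m
v = Zαc/n = 6·0.007297·2.998 × 10^8/8 = 1.641 × 10^6 m/s
T = 2πr/v = 2.162 × 10^-15 s

2.162 × 10^-15 s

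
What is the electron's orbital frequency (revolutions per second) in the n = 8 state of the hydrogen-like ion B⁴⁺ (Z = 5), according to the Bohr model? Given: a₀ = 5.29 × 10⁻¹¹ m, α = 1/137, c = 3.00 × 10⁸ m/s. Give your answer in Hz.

r = n²a₀/Z = 6.77 × 10⁻¹⁰ m, v = Zαc/n = 1.37 × 10⁶ m/s
f = v/(2πr) = 3.22 × 10¹⁴ Hz

3.22 × 10¹⁴ Hz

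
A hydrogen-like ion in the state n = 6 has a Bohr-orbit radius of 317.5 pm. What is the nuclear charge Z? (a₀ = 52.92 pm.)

r_n = n²a₀/Z ⇒ Z = n²a₀/r = 6² × 52.92 / 317.5 ≈ 6.00
Z = 6

6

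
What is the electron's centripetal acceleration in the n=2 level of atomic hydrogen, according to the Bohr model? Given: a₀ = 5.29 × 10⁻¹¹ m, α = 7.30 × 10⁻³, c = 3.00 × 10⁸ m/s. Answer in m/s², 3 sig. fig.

r = n²a₀/Z = 2.12 × 10⁻¹⁰ m, v = Zαc/n = 1.09 × 10⁶ m/s
a = v²/r = (1.09 × 10⁶)² / 2.12 × 10⁻¹⁰ = 5.67 × 10²¹ m/s²

5.67 × 10²¹ m/s²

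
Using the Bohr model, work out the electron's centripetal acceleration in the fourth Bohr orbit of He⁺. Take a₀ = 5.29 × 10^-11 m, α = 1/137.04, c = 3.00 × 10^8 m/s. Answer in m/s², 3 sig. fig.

2.83 × 10^21 m/s²

r = n²a₀/Z = 4.23 × 10^-10 m, v = Zαc/n = 1.09 × 10^6 m/s
a = v²/r = (1.09 × 10^6)² / 4.23 × 10^-10 = 2.83 × 10^21 m/s²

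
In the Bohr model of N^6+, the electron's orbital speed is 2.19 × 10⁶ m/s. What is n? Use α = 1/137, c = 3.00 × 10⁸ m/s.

v_n = Zαc/n ⇒ n = Zαc/v = 7 × 0.00730 × 3.00 × 10⁸ / 2.19 × 10⁶ ≈ 7.00
n = 7

7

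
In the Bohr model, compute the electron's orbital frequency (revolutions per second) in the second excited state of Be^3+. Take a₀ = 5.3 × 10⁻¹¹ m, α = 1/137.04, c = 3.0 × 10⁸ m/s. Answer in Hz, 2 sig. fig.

r = n²a₀/Z = 1.2 × 10⁻¹⁰ m, v = Zαc/n = 2.9 × 10⁶ m/s
f = v/(2πr) = 3.9 × 10¹⁵ Hz

3.9 × 10¹⁵ Hz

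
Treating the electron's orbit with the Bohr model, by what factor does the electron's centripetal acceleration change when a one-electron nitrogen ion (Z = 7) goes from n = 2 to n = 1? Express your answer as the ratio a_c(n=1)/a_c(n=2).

16

a_c ∝ Z^3 · n^-4; with Z fixed, a_c ∝ n^-4.
a_c(n=1)/a_c(n=2) = (1/2)^-4 = 16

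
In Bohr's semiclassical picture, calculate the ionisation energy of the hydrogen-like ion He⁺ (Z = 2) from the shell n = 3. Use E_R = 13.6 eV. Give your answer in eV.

E_n = −E_R·Z²/n² = −13.6 × 2²/3² eV = -6.04 eV
Ionisation energy = −E_n = 6.04 eV

6.04 eV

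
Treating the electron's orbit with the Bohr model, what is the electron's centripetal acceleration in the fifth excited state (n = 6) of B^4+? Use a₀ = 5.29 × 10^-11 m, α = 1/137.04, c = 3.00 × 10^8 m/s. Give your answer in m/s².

r = n²a₀/Z = 3.81 × 10^-10 m, v = Zαc/n = 1.82 × 10^6 m/s
a = v²/r = (1.82 × 10^6)² / 3.81 × 10^-10 = 8.74 × 10^21 m/s²

8.74 × 10^21 m/s²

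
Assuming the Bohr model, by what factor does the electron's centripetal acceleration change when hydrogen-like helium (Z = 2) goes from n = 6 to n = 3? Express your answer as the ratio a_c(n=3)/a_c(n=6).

16

a_c ∝ Z^3 · n^-4; with Z fixed, a_c ∝ n^-4.
a_c(n=3)/a_c(n=6) = (3/6)^-4 = 16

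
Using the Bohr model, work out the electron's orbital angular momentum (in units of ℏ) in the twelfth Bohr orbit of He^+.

12

L_n = nℏ, so L/ℏ = n = 12.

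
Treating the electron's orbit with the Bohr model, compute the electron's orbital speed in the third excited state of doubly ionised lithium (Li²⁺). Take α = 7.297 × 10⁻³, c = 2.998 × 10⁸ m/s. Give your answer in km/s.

v_n = Zαc/n = 3 × 0.007297 × 2.998 × 10⁸ / 4
    = 1641 km/s

1641 km/s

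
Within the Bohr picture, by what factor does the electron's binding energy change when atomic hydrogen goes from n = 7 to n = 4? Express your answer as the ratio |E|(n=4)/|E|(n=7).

|E| ∝ Z^2 · n^-2; with Z fixed, |E| ∝ n^-2.
|E|(n=4)/|E|(n=7) = (4/7)^-2 = 49/16

49/16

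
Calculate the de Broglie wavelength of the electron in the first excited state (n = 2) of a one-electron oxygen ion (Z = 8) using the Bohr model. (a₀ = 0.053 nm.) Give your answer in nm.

The Bohr quantisation condition is nλ = 2πr_n.
r_n = n²a₀/Z = 0.026 nm
λ = 2πr_n/n = 2π·0.026/2 = 0.083 nm

0.083 nm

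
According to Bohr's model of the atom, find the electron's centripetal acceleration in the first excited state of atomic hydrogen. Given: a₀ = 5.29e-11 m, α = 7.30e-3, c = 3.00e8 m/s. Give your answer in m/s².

5.67e21 m/s²

r = n²a₀/Z = 2.12e-10 m, v = Zαc/n = 1.09e6 m/s
a = v²/r = (1.09e6)² / 2.12e-10 = 5.67e21 m/s²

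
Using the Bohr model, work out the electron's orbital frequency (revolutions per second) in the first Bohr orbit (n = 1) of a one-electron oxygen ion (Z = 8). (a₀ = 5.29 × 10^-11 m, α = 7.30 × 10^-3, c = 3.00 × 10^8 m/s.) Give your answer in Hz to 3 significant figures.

r = n²a₀/Z = 6.61 × 10^-12 m, v = Zαc/n = 1.75 × 10^7 m/s
f = v/(2πr) = 4.22 × 10^17 Hz

4.22 × 10^17 Hz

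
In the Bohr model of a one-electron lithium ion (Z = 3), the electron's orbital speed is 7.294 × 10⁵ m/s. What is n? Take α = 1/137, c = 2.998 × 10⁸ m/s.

v_n = Zαc/n ⇒ n = Zαc/v = 3 × 0.007299 × 2.998 × 10⁸ / 7.294 × 10⁵ ≈ 9.00
n = 9

9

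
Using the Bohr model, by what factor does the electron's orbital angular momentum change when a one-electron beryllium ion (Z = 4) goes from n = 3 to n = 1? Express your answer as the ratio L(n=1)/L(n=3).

L = nℏ depends only on n, so L ∝ n.
L(n=1)/L(n=3) = (1/3)^1 = 1/3

1/3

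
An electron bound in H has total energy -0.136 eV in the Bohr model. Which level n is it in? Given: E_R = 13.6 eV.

10

E_n = −E_R Z²/n² ⇒ n² = E_R Z²/(−E_n) = 13.6 × 1² / 0.136 ≈ 100.00
n = 10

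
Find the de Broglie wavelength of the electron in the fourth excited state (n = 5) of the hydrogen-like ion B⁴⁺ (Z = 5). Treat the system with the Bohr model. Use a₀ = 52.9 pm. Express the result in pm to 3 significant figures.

332 pm

The Bohr quantisation condition is nλ = 2πr_n.
r_n = n²a₀/Z = 264 pm
λ = 2πr_n/n = 2π·264/5 = 332 pm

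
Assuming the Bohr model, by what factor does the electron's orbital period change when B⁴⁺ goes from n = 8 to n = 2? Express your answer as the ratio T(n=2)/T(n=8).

1/64

T ∝ Z^-2 · n^3; with Z fixed, T ∝ n^3.
T(n=2)/T(n=8) = (2/8)^3 = 1/64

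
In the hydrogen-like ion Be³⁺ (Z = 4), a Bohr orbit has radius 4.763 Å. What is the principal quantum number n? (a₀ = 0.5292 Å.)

r_n = n²a₀/Z ⇒ n² = rZ/a₀ = 4.763 × 4 / 0.5292 ≈ 36.00
n = 6

6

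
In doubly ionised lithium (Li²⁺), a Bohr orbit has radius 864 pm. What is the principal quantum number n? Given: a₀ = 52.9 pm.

r_n = n²a₀/Z ⇒ n² = rZ/a₀ = 864 × 3 / 52.9 ≈ 49.00
n = 7

7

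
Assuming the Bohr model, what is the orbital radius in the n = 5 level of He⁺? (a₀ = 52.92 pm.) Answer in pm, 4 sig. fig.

661.5 pm

r_n = n²a₀/Z = 5² × 52.92 / 2
    = 25 × 52.92 / 2 = 661.5 pm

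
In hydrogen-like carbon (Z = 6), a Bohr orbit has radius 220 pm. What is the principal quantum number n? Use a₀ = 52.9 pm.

5

r_n = n²a₀/Z ⇒ n² = rZ/a₀ = 220 × 6 / 52.9 ≈ 24.95
n = 5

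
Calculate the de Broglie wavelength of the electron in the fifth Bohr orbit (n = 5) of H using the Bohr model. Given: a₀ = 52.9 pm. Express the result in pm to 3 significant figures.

The Bohr quantisation condition is nλ = 2πr_n.
r_n = n²a₀/Z = 1320 pm
λ = 2πr_n/n = 2π·1320/5 = 1660 pm

1660 pm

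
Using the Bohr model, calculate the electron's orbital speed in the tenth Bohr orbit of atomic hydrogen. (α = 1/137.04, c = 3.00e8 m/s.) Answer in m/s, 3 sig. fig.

v_n = Zαc/n = 1 × 0.00730 × 3.00e8 / 10
    = 2.19e5 m/s

2.19e5 m/s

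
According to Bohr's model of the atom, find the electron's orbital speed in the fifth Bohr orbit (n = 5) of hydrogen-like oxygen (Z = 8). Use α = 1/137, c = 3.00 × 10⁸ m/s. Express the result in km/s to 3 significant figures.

v_n = Zαc/n = 8 × 0.00730 × 3.00 × 10⁸ / 5
    = 3500 km/s

3500 km/s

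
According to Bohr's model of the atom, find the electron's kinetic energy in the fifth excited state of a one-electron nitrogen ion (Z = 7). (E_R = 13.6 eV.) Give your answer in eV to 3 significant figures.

18.5 eV

For a Coulomb orbit the virial theorem gives K = −E_n.
E_n = −E_R·Z²/n², so K = E_R·Z²/n² = 13.6 × 7²/6² = 18.5 eV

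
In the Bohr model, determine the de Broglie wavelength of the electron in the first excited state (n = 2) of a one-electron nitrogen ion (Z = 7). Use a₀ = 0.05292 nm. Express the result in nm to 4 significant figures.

The Bohr quantisation condition is nλ = 2πr_n.
r_n = n²a₀/Z = 0.03024 nm
λ = 2πr_n/n = 2π·0.03024/2 = 0.09500 nm

0.09500 nm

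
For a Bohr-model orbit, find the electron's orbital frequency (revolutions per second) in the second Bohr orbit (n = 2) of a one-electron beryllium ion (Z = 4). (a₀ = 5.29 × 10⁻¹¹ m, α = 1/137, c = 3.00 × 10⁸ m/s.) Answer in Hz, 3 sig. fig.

1.32 × 10¹⁶ Hz

r = n²a₀/Z = 5.29 × 10⁻¹¹ m, v = Zαc/n = 4.38 × 10⁶ m/s
f = v/(2πr) = 1.32 × 10¹⁶ Hz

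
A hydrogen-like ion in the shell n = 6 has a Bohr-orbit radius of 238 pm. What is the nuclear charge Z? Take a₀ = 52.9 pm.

r_n = n²a₀/Z ⇒ Z = n²a₀/r = 6² × 52.9 / 238 ≈ 8.00
Z = 8

8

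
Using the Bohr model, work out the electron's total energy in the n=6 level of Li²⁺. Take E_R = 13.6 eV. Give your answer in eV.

E_n = −E_R·Z²/n² = −13.6 × 3²/6² = -3.40 eV

-3.40 eV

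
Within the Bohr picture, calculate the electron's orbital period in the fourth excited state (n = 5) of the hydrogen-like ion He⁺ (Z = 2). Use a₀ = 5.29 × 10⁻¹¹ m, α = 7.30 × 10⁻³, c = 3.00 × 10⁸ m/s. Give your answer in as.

4740 as

r = n²a₀/Z = 5²·5.29 × 10⁻¹¹/2 = 6.61 × 10⁻¹⁰ m
v = Zαc/n = 2·0.00730·3.00 × 10⁸/5 = 8.76 × 10⁵ m/s
T = 2πr/v = 4.74 × 10⁻¹⁵ s = 4740 as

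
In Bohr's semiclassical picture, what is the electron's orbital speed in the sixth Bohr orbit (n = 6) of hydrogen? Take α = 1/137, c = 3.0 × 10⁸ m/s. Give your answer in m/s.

v_n = Zαc/n = 1 × 0.0073 × 3.0 × 10⁸ / 6
    = 3.6 × 10⁵ m/s

3.6 × 10⁵ m/s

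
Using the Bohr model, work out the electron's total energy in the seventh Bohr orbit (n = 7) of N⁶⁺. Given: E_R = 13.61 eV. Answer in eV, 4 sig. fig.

E_n = −E_R·Z²/n² = −13.61 × 7²/7² = -13.61 eV

-13.61 eV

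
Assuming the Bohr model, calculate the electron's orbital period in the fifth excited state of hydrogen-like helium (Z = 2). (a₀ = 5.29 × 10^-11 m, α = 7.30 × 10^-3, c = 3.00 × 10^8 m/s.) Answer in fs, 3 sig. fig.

r = n²a₀/Z = 6²·5.29 × 10^-11/2 = 9.52 × 10^-10 m
v = Zαc/n = 2·0.00730·3.00 × 10^8/6 = 7.30 × 10^5 m/s
T = 2πr/v = 8.20 × 10^-15 s = 8.20 fs

8.20 fs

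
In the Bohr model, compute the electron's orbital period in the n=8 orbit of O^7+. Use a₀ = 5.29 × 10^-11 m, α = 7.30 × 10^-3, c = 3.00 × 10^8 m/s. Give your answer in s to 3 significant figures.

r = n²a₀/Z = 8²·5.29 × 10^-11/8 = 4.23 × 10^-10 m
v = Zαc/n = 8·0.00730·3.00 × 10^8/8 = 2.19 × 10^6 m/s
T = 2πr/v = 1.21 × 10^-15 s

1.21 × 10^-15 s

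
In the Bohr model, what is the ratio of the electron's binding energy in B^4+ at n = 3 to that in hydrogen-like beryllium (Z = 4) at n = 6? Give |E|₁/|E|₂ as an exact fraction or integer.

25/4

|E| ∝ Z^2 · n^-2
|E|₁/|E|₂ = (5/4)^2 · (3/6)^-2 = 25/4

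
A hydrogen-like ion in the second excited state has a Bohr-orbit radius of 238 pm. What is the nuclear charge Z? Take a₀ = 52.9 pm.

r_n = n²a₀/Z ⇒ Z = n²a₀/r = 3² × 52.9 / 238 ≈ 2.00
Z = 2

2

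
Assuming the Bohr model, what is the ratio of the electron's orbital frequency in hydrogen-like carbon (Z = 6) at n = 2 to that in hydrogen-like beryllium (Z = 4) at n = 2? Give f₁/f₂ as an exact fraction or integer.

f ∝ Z^2 · n^-3
f₁/f₂ = (6/4)^2 · (2/2)^-3 = 9/4

9/4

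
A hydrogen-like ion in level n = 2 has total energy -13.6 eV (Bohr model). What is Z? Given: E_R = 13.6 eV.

2

E_n = −E_R Z²/n² ⇒ Z² = −E_n n²/E_R = 13.6 × 2² / 13.6 ≈ 4.00
Z = 2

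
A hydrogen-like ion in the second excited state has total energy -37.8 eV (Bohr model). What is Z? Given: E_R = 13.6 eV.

E_n = −E_R Z²/n² ⇒ Z² = −E_n n²/E_R = 37.8 × 3² / 13.6 ≈ 25.01
Z = 5

5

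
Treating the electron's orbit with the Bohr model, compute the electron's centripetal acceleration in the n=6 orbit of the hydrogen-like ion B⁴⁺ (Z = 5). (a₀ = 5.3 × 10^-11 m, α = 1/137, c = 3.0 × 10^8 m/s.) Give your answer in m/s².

r = n²a₀/Z = 3.8 × 10^-10 m, v = Zαc/n = 1.8 × 10^6 m/s
a = v²/r = (1.8 × 10^6)² / 3.8 × 10^-10 = 8.7 × 10^21 m/s²

8.7 × 10^21 m/s²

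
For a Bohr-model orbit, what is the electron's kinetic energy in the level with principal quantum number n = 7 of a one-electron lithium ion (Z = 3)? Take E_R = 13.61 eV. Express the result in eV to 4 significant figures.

For a Coulomb orbit the virial theorem gives K = −E_n.
E_n = −E_R·Z²/n², so K = E_R·Z²/n² = 13.61 × 3²/7² = 2.500 eV

2.500 eV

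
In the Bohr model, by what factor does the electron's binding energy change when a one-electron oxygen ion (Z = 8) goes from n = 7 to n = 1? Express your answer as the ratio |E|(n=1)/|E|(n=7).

49

|E| ∝ Z^2 · n^-2; with Z fixed, |E| ∝ n^-2.
|E|(n=1)/|E|(n=7) = (1/7)^-2 = 49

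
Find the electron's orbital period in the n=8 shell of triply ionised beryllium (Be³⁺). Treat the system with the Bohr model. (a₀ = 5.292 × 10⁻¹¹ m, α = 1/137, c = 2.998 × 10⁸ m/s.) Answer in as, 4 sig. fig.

r = n²a₀/Z = 8²·5.292 × 10⁻¹¹/4 = 8.467 × 10⁻¹⁰ m
v = Zαc/n = 4·0.007299·2.998 × 10⁸/8 = 1.094 × 10⁶ m/s
T = 2πr/v = 4.862 × 10⁻¹⁵ s = 4862 as

4862 as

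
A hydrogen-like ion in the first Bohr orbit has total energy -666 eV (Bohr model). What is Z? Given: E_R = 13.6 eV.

E_n = −E_R Z²/n² ⇒ Z² = −E_n n²/E_R = 666 × 1² / 13.6 ≈ 48.97
Z = 7

7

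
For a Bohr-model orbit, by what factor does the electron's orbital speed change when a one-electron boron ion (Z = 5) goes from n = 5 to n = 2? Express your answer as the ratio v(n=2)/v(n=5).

5/2

v ∝ Z^1 · n^-1; with Z fixed, v ∝ n^-1.
v(n=2)/v(n=5) = (2/5)^-1 = 5/2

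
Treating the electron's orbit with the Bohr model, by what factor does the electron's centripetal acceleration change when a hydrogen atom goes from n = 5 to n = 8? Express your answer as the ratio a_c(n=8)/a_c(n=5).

625/4096

a_c ∝ Z^3 · n^-4; with Z fixed, a_c ∝ n^-4.
a_c(n=8)/a_c(n=5) = (8/5)^-4 = 625/4096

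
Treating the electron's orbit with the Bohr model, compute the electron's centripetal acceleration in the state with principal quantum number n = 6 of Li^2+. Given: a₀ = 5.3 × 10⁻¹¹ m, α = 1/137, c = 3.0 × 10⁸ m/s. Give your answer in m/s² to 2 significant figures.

1.9 × 10²¹ m/s²

r = n²a₀/Z = 6.4 × 10⁻¹⁰ m, v = Zαc/n = 1.1 × 10⁶ m/s
a = v²/r = (1.1 × 10⁶)² / 6.4 × 10⁻¹⁰ = 1.9 × 10²¹ m/s²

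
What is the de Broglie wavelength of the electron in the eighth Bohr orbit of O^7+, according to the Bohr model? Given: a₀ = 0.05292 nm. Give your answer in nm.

0.3325 nm

The Bohr quantisation condition is nλ = 2πr_n.
r_n = n²a₀/Z = 0.4234 nm
λ = 2πr_n/n = 2π·0.4234/8 = 0.3325 nm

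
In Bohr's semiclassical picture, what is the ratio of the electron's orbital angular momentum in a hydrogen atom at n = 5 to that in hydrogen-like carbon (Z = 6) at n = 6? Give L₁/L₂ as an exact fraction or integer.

5/6

L = nℏ is independent of Z.
L₁/L₂ = n₁/n₂ = 5/6 = 5/6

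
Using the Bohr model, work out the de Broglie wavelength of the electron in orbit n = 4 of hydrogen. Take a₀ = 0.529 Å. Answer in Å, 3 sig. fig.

13.3 Å

The Bohr quantisation condition is nλ = 2πr_n.
r_n = n²a₀/Z = 8.46 Å
λ = 2πr_n/n = 2π·8.46/4 = 13.3 Å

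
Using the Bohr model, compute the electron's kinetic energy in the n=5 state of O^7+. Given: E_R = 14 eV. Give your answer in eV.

36 eV

For a Coulomb orbit the virial theorem gives K = −E_n.
E_n = −E_R·Z²/n², so K = E_R·Z²/n² = 14 × 8²/5² = 36 eV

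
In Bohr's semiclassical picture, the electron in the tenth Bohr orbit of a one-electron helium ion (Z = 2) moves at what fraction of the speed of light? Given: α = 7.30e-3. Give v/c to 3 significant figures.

v_n = Zαc/n, so v/c = Zα/n = 2 × 0.00730 / 10 = 0.00146

0.00146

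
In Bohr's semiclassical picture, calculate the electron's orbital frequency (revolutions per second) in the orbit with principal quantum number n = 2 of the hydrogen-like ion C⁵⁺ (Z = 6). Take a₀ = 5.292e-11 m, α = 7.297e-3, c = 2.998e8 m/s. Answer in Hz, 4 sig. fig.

r = n²a₀/Z = 3.528e-11 m, v = Zαc/n = 6.563e6 m/s
f = v/(2πr) = 2.961e16 Hz

2.961e16 Hz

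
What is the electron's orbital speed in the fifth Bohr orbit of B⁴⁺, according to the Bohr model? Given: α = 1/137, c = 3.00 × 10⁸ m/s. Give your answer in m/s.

v_n = Zαc/n = 5 × 0.00730 × 3.00 × 10⁸ / 5
    = 2.19 × 10⁶ m/s

2.19 × 10⁶ m/s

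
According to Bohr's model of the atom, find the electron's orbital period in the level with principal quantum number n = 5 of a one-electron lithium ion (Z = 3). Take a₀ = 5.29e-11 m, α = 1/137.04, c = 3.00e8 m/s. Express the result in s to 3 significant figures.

2.11e-15 s

r = n²a₀/Z = 5²·5.29e-11/3 = 4.41e-10 m
v = Zαc/n = 3·0.00730·3.00e8/5 = 1.31e6 m/s
T = 2πr/v = 2.11e-15 s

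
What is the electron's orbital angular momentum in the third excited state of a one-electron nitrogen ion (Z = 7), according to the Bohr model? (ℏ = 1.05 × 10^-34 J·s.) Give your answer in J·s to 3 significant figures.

4.20 × 10^-34 J·s

L_n = nℏ = 4 × 1.05 × 10^-34 = 4.20 × 10^-34 J·s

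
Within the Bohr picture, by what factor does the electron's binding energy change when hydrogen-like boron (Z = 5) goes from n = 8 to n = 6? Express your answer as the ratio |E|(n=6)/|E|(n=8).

16/9

|E| ∝ Z^2 · n^-2; with Z fixed, |E| ∝ n^-2.
|E|(n=6)/|E|(n=8) = (6/8)^-2 = 16/9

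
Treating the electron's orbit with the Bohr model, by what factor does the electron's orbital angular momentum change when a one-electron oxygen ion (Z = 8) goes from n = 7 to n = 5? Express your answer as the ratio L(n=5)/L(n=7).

L = nℏ depends only on n, so L ∝ n.
L(n=5)/L(n=7) = (5/7)^1 = 5/7

5/7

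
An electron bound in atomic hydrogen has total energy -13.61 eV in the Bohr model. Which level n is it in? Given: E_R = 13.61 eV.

E_n = −E_R Z²/n² ⇒ n² = E_R Z²/(−E_n) = 13.61 × 1² / 13.61 ≈ 1.00
n = 1

1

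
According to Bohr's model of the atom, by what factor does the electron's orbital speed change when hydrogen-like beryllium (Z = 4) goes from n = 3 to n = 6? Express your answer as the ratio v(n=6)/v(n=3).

v ∝ Z^1 · n^-1; with Z fixed, v ∝ n^-1.
v(n=6)/v(n=3) = (6/3)^-1 = 1/2

1/2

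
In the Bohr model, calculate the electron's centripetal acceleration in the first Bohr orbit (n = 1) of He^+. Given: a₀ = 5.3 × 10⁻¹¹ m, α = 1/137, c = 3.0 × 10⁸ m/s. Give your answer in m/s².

r = n²a₀/Z = 2.6 × 10⁻¹¹ m, v = Zαc/n = 4.4 × 10⁶ m/s
a = v²/r = (4.4 × 10⁶)² / 2.6 × 10⁻¹¹ = 7.2 × 10²³ m/s²

7.2 × 10²³ m/s²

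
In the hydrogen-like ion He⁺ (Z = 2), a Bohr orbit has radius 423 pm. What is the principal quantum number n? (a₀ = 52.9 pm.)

4

r_n = n²a₀/Z ⇒ n² = rZ/a₀ = 423 × 2 / 52.9 ≈ 15.99
n = 4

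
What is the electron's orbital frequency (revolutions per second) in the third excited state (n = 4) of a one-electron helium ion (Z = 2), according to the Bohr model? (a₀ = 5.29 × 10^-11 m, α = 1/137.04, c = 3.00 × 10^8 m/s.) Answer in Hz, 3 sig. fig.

r = n²a₀/Z = 4.23 × 10^-10 m, v = Zαc/n = 1.09 × 10^6 m/s
f = v/(2πr) = 4.12 × 10^14 Hz

4.12 × 10^14 Hz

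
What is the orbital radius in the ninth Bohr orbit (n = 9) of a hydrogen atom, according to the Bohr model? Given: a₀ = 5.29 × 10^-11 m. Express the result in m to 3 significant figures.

4.28 × 10^-9 m

r_n = n²a₀/Z = 9² × 5.29 × 10^-11 / 1
    = 81 × 5.29 × 10^-11 / 1 = 4.28 × 10^-9 m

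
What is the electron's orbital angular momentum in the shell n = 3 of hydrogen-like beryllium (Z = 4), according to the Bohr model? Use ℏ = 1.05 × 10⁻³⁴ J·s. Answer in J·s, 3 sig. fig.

3.15 × 10⁻³⁴ J·s

L_n = nℏ = 3 × 1.05 × 10⁻³⁴ = 3.15 × 10⁻³⁴ J·s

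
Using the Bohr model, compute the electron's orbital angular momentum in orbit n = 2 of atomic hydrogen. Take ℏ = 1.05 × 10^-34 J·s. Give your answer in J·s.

L_n = nℏ = 2 × 1.05 × 10^-34 = 2.10 × 10^-34 J·s

2.10 × 10^-34 J·s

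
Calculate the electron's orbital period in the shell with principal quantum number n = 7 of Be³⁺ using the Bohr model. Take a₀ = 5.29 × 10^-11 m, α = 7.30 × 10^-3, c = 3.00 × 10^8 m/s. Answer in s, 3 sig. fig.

r = n²a₀/Z = 7²·5.29 × 10^-11/4 = 6.48 × 10^-10 m
v = Zαc/n = 4·0.00730·3.00 × 10^8/7 = 1.25 × 10^6 m/s
T = 2πr/v = 3.25 × 10^-15 s

3.25 × 10^-15 s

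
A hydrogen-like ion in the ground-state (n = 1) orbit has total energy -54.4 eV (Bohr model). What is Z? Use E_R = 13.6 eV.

2

E_n = −E_R Z²/n² ⇒ Z² = −E_n n²/E_R = 54.4 × 1² / 13.6 ≈ 4.00
Z = 2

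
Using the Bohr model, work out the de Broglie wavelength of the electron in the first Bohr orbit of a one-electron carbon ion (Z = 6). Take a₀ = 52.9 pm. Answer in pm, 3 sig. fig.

55.4 pm

The Bohr quantisation condition is nλ = 2πr_n.
r_n = n²a₀/Z = 8.82 pm
λ = 2πr_n/n = 2π·8.82/1 = 55.4 pm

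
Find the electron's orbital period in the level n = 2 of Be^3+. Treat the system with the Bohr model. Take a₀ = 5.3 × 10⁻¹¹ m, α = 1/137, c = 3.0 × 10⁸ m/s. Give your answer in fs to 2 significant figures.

r = n²a₀/Z = 2²·5.3 × 10⁻¹¹/4 = 5.3 × 10⁻¹¹ m
v = Zαc/n = 4·0.0073·3.0 × 10⁸/2 = 4.4 × 10⁶ m/s
T = 2πr/v = 7.6 × 10⁻¹⁷ s = 0.076 fs

0.076 fs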